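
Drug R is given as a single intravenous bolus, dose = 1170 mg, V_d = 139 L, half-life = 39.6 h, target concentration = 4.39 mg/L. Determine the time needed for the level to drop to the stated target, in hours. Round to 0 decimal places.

37 h

C₀ = Dose / Vd = 1170 / 139 = 8.417 mg/L
k = ln2 / t½ = 0.693147 / 39.6 = 0.01750 h⁻¹
t = ln(C₀ / C) / k = ln(8.417 / 4.39) / 0.01750
  = ln(1.917) / 0.01750 = 0.6508 / 0.01750 = 37.19 h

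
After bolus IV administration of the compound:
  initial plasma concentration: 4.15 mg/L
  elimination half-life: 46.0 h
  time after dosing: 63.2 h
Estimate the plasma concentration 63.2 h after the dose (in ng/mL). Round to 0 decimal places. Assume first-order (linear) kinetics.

k = ln2 / t½ = 0.693147 / 46.0 = 0.01507 h⁻¹
C = C₀ · e^(−k·t) = 4.150 × e^(−0.01507 × 63.2)
  = 4.150 × 0.3858 = 1.601 mg/L
Convert: 1.601 mg/L × 1000 = 1601 ng/mL

1601 ng/mL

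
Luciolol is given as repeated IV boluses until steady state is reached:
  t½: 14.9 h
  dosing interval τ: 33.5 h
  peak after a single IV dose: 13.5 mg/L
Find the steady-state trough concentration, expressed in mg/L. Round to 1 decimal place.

k = ln2 / t½ = 0.693147 / 14.9 = 0.04652 h⁻¹
e^(−kτ) = e^(−0.04652 × 33.5) = 0.2105
Accumulation ratio R = 1 / (1 − e^(−kτ)) = 1 / (1 − 0.2105) = 1.267
Steady-state trough = C₀ × R × e^(−kτ) = 13.5 × 1.267 × 0.2105 = 3.600 mg/L

3.6 mg/L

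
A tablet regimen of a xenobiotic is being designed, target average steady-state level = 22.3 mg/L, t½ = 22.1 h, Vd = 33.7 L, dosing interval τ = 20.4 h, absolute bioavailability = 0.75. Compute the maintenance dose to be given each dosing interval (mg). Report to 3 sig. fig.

k = ln2 / t½ = 0.693147 / 22.1 = 0.03136 h⁻¹
CL = k × Vd = 0.03136 × 33.7 = 1.057 L/h
At steady state, F × (Dose/τ) = Css × CL.
Dose = Css × CL × τ / F = 22.3 × 1.057 × 20.4 / 0.75 = 641.1 mg

641 mg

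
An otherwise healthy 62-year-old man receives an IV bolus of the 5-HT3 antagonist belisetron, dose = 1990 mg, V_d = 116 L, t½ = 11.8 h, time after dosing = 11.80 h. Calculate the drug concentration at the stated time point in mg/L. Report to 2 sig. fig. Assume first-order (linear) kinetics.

8.6 mg/L

C₀ = Dose / Vd = 1990 / 116 = 17.16 mg/L
k = ln2 / t½ = 0.693147 / 11.8 = 0.05874 h⁻¹
t / t½ = 11.80 / 11.8 = 1 half-lives
C = C₀ × (1/2)^1 = 17.16 × 0.5000 = 8.580 mg/L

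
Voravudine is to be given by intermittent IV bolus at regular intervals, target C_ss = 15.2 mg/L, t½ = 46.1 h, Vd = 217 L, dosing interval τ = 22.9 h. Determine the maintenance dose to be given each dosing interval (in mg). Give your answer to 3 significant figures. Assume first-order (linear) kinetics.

k = ln2 / t½ = 0.693147 / 46.1 = 0.01504 h⁻¹
CL = k × Vd = 0.01504 × 217 = 3.264 L/h
At steady state, Dose/τ = Css × CL.
Dose = Css × CL × τ = 15.2 × 3.264 × 22.9 = 1136 mg

1140 mg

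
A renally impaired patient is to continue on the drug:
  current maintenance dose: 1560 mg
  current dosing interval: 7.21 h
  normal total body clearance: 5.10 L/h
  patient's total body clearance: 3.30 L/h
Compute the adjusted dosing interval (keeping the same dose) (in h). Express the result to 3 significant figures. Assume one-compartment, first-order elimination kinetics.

To keep the same average steady-state level, dosing rate must scale with clearance.
CL ratio = 3.30 / 5.10 = 0.6471
New interval (same dose) = 7.21 / 0.6471 = 11.14 h

11.1 h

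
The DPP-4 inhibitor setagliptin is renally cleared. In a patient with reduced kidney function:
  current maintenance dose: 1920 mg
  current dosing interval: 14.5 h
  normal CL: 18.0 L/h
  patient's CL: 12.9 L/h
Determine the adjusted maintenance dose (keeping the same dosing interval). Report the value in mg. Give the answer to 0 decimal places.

1376 mg

To keep the same average steady-state level, dosing rate must scale with clearance.
CL ratio = 12.9 / 18.0 = 0.7167
New dose (same interval) = 1920 × 0.7167 = 1376 mg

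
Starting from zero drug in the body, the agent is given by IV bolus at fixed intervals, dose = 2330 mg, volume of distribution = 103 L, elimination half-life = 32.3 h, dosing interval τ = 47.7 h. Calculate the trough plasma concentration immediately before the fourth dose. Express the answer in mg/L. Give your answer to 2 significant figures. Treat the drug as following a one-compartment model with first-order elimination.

C₀ per dose = Dose / Vd = 2330 / 103 = 22.62 mg/L
k = ln2 / t½ = 0.693147 / 32.3 = 0.02146 h⁻¹
Fraction remaining after one interval: r = e^(−kτ) = e^(−0.02146 × 47.7) = 0.3593
Before dose 4, 3 doses have been given (aged 1τ, 2τ, 3τ).
C_trough = C₀ × (r + r² + … + r^3) = C₀ × r(1−r^3)/(1−r)
        = 22.62 × 0.3593 × (1 − 0.04638) / (1 − 0.3593) = 12.10 mg/L

12 mg/L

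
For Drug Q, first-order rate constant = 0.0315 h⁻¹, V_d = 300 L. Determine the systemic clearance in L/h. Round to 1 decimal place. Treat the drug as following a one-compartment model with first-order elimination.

CL = k × Vd = 0.0315 × 300 = 9.450 L/h

9.5 L/h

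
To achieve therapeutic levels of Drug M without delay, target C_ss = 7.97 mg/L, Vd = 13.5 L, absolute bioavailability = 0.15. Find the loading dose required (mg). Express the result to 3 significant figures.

LD = Css × Vd / F = 7.97 × 13.5 / 0.15 = 717.3 mg

717 mg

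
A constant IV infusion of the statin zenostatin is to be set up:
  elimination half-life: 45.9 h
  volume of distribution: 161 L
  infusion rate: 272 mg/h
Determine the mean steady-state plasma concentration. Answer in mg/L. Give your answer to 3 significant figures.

112 mg/L

k = ln2 / t½ = 0.693147 / 45.9 = 0.01510 h⁻¹
CL = k × Vd = 0.01510 × 161 = 2.431 L/h
At steady state Css = R₀ / CL = 272 / 2.431 = 111.9 mg/L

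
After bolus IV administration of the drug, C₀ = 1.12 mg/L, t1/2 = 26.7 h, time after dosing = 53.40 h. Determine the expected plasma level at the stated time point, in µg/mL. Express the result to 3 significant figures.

k = ln2 / t½ = 0.693147 / 26.7 = 0.02596 h⁻¹
t / t½ = 53.40 / 26.7 = 2 half-lives
C = C₀ × (1/2)^2 = 1.120 × 0.2500 = 0.2800 mg/L
(0.2800 mg/L = 0.2800 µg/mL)

0.280 µg/mL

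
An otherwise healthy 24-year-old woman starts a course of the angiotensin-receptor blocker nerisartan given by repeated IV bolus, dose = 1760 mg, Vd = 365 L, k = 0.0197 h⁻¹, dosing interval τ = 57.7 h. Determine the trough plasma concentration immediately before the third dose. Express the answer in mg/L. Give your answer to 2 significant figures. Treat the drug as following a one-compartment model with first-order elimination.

2.0 mg/L

C₀ per dose = Dose / Vd = 1760 / 365 = 4.822 mg/L
Fraction remaining after one interval: r = e^(−kτ) = e^(−0.01970 × 57.7) = 0.3209
Before dose 3, 2 doses have been given (aged 1τ, 2τ).
C_trough = C₀ × (r + r²) = 4.822 × (0.3209 + 0.1030) = 2.044 mg/L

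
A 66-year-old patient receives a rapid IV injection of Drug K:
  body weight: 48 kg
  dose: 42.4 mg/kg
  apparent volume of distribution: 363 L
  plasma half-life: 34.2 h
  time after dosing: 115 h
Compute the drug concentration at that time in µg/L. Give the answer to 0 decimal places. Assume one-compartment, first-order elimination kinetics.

545 µg/L

Total dose = 42.4 × 48 = 2035 mg
C₀ = Dose / Vd = 2035 / 363 = 5.606 mg/L
k = ln2 / t½ = 0.693147 / 34.2 = 0.02027 h⁻¹
C = C₀ · e^(−k·t) = 5.606 × e^(−0.02027 × 115)
  = 5.606 × 0.09719 = 0.5448 mg/L
Convert: 0.5448 mg/L × 1000 = 544.8 µg/L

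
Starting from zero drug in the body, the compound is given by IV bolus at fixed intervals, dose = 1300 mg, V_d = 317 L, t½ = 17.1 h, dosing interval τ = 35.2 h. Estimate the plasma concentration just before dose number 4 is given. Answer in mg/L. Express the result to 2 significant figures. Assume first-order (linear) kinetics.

C₀ per dose = Dose / Vd = 1300 / 317 = 4.101 mg/L
k = ln2 / t½ = 0.693147 / 17.1 = 0.04053 h⁻¹
Fraction remaining after one interval: r = e^(−kτ) = e^(−0.04053 × 35.2) = 0.2401
Before dose 4, 3 doses have been given (aged 1τ, 2τ, 3τ).
C_trough = C₀ × (r + r² + … + r^3) = C₀ × r(1−r^3)/(1−r)
        = 4.101 × 0.2401 × (1 − 0.01384) / (1 − 0.2401) = 1.278 mg/L

1.3 mg/L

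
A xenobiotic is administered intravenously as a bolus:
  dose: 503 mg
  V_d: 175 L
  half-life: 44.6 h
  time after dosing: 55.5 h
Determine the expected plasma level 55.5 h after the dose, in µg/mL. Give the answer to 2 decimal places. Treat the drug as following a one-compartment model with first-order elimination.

C₀ = Dose / Vd = 503.0 / 175 = 2.874 mg/L
k = ln2 / t½ = 0.693147 / 44.6 = 0.01554 h⁻¹
C = C₀ · e^(−k·t) = 2.874 × e^(−0.01554 × 55.5)
  = 2.874 × 0.4221 = 1.213 mg/L
(1.213 mg/L = 1.213 µg/mL)

1.21 µg/mL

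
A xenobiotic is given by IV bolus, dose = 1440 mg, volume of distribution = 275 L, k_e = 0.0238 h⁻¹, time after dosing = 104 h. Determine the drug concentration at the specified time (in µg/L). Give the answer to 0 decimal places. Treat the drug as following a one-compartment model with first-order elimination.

C₀ = Dose / Vd = 1440 / 275 = 5.236 mg/L
C = C₀ · e^(−k·t) = 5.236 × e^(−0.02380 × 104)
  = 5.236 × 0.08415 = 0.4406 mg/L
Convert: 0.4406 mg/L × 1000 = 440.6 µg/L

441 µg/L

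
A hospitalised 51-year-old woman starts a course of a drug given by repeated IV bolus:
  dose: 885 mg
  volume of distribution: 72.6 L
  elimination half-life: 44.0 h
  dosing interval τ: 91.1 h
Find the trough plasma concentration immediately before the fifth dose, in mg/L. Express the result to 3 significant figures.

3.80 mg/L

C₀ per dose = Dose / Vd = 885 / 72.6 = 12.19 mg/L
k = ln2 / t½ = 0.693147 / 44.0 = 0.01575 h⁻¹
Fraction remaining after one interval: r = e^(−kτ) = e^(−0.01575 × 91.1) = 0.2382
Before dose 5, 4 doses have been given (aged 1τ, 2τ, 3τ, 4τ).
C_trough = C₀ × (r + r² + … + r^4) = C₀ × r(1−r^4)/(1−r)
        = 12.19 × 0.2382 × (1 − 0.003219) / (1 − 0.2382) = 3.799 mg/L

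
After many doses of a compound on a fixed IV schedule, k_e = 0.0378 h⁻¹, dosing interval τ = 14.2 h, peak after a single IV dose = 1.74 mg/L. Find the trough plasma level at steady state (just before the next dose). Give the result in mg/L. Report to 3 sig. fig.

2.45 mg/L

e^(−kτ) = e^(−0.03780 × 14.2) = 0.5846
Accumulation ratio R = 1 / (1 − e^(−kτ)) = 1 / (1 − 0.5846) = 2.407
Steady-state trough = C₀ × R × e^(−kτ) = 1.74 × 2.407 × 0.5846 = 2.448 mg/L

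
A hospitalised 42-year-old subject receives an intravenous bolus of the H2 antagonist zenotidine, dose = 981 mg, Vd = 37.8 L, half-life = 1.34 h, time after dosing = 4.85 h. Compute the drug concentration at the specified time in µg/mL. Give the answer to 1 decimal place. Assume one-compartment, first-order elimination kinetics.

C₀ = Dose / Vd = 981.0 / 37.8 = 25.95 mg/L
k = ln2 / t½ = 0.693147 / 1.34 = 0.5173 h⁻¹
C = C₀ · e^(−k·t) = 25.95 × e^(−0.5173 × 4.85)
  = 25.95 × 0.08136 = 2.111 mg/L
(2.111 mg/L = 2.111 µg/mL)

2.1 µg/mL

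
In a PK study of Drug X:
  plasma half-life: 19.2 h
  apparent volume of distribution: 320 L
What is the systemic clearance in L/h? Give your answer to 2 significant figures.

k = ln2 / t½ = 0.693147 / 19.2 = 0.03610 h⁻¹
CL = k × Vd = 0.03610 × 320 = 11.55 L/h

12 L/h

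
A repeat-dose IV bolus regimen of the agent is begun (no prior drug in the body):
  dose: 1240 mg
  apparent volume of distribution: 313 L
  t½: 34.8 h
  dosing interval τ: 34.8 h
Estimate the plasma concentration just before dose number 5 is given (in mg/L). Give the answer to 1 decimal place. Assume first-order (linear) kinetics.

3.7 mg/L

C₀ per dose = Dose / Vd = 1240 / 313 = 3.962 mg/L
k = ln2 / t½ = 0.693147 / 34.8 = 0.01992 h⁻¹
Fraction remaining after one interval: r = e^(−kτ) = e^(−0.01992 × 34.8) = 0.5000
Before dose 5, 4 doses have been given (aged 1τ, 2τ, 3τ, 4τ).
C_trough = C₀ × (r + r² + … + r^4) = C₀ × r(1−r^4)/(1−r)
        = 3.962 × 0.5000 × (1 − 0.06250) / (1 − 0.5000) = 3.714 mg/L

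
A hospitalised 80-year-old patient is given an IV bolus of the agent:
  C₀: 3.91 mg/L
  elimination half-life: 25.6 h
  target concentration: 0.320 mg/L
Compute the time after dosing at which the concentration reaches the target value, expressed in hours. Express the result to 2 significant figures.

k = ln2 / t½ = 0.693147 / 25.6 = 0.02708 h⁻¹
t = ln(C₀ / C) / k = ln(3.910 / 0.320) / 0.02708
  = ln(12.22) / 0.02708 = 2.503 / 0.02708 = 92.43 h

92 h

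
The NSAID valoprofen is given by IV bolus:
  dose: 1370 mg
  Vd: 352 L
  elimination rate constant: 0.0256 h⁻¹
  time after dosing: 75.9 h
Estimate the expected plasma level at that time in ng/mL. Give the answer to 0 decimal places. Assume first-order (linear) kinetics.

558 ng/mL

C₀ = Dose / Vd = 1370 / 352 = 3.892 mg/L
C = C₀ · e^(−k·t) = 3.892 × e^(−0.02560 × 75.9)
  = 3.892 × 0.1433 = 0.5577 mg/L
Convert: 0.5577 mg/L × 1000 = 557.7 ng/mL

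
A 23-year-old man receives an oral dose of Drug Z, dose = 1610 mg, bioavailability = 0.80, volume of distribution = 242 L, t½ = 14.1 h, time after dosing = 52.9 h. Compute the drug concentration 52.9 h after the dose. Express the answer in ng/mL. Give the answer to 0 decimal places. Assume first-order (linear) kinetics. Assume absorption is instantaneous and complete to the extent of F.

395 ng/mL

Amount reaching circulation = F × Dose = 0.80 × 1610 = 1288 mg
C₀ = F·Dose / Vd = 1288 / 242 = 5.322 mg/L
k = ln2 / t½ = 0.693147 / 14.1 = 0.04916 h⁻¹
C = C₀ · e^(−k·t) = 5.322 × e^(−0.04916 × 52.9)
  = 5.322 × 0.07423 = 0.3951 mg/L
Convert: 0.3951 mg/L × 1000 = 395.1 ng/mL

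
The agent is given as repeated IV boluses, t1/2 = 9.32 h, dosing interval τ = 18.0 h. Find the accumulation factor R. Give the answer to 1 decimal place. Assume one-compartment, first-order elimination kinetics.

k = ln2 / t½ = 0.693147 / 9.32 = 0.07437 h⁻¹
e^(−kτ) = e^(−0.07437 × 18.0) = 0.2622
Accumulation ratio R = 1 / (1 − e^(−kτ)) = 1 / (1 − 0.2622) = 1.355

1.4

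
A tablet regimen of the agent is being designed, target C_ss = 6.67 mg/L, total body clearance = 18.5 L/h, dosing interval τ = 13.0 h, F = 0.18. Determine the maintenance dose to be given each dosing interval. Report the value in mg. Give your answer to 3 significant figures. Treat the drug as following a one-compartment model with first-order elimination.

8910 mg

At steady state, F × (Dose/τ) = Css × CL.
Dose = Css × CL × τ / F = 6.67 × 18.50 × 13.0 / 0.18 = 8912 mg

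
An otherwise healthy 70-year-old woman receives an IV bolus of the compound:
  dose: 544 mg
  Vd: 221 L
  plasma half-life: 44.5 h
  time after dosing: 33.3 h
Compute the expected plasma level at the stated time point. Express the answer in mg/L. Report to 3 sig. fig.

C₀ = Dose / Vd = 544.0 / 221 = 2.462 mg/L
k = ln2 / t½ = 0.693147 / 44.5 = 0.01558 h⁻¹
C = C₀ · e^(−k·t) = 2.462 × e^(−0.01558 × 33.3)
  = 2.462 × 0.5952 = 1.465 mg/L

1.47 mg/L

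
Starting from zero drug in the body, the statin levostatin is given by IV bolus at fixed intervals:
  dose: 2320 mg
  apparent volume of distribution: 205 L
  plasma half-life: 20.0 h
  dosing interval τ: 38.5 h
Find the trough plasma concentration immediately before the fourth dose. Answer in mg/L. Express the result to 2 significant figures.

4.0 mg/L

C₀ per dose = Dose / Vd = 2320 / 205 = 11.32 mg/L
k = ln2 / t½ = 0.693147 / 20.0 = 0.03466 h⁻¹
Fraction remaining after one interval: r = e^(−kτ) = e^(−0.03466 × 38.5) = 0.2633
Before dose 4, 3 doses have been given (aged 1τ, 2τ, 3τ).
C_trough = C₀ × (r + r² + … + r^3) = C₀ × r(1−r^3)/(1−r)
        = 11.32 × 0.2633 × (1 − 0.01825) / (1 − 0.2633) = 3.972 mg/L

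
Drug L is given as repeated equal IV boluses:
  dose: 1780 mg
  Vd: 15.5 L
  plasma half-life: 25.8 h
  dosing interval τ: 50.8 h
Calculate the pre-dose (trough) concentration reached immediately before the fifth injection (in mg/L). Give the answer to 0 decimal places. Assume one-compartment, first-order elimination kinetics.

C₀ per dose = Dose / Vd = 1780 / 15.5 = 114.8 mg/L
k = ln2 / t½ = 0.693147 / 25.8 = 0.02687 h⁻¹
Fraction remaining after one interval: r = e^(−kτ) = e^(−0.02687 × 50.8) = 0.2554
Before dose 5, 4 doses have been given (aged 1τ, 2τ, 3τ, 4τ).
C_trough = C₀ × (r + r² + … + r^4) = C₀ × r(1−r^4)/(1−r)
        = 114.8 × 0.2554 × (1 − 0.004255) / (1 − 0.2554) = 39.21 mg/L

39 mg/L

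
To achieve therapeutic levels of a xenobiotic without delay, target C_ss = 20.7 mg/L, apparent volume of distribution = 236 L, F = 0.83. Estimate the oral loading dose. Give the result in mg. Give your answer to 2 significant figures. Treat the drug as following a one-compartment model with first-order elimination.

5900 mg

LD = Css × Vd / F = 20.7 × 236 / 0.83 = 5886 mg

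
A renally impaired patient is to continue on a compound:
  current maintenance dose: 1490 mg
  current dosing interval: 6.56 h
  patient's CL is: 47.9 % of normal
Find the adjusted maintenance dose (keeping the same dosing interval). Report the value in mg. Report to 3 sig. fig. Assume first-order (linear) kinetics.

To keep the same average steady-state level, dosing rate must scale with clearance.
CL ratio = 47.9 / 100 = 0.4790
New dose (same interval) = 1490 × 0.4790 = 713.7 mg

714 mg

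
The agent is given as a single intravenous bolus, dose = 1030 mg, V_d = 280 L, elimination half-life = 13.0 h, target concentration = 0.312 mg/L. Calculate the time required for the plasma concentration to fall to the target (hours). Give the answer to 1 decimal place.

46.3 h

C₀ = Dose / Vd = 1030 / 280 = 3.679 mg/L
k = ln2 / t½ = 0.693147 / 13.0 = 0.05332 h⁻¹
t = ln(C₀ / C) / k = ln(3.679 / 0.312) / 0.05332
  = ln(11.79) / 0.05332 = 2.467 / 0.05332 = 46.27 h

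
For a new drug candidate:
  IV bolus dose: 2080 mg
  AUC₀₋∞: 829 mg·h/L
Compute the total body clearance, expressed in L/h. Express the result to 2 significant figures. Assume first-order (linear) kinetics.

2.5 L/h

CL = Dose / AUC = 2080 / 829 = 2.509 L/h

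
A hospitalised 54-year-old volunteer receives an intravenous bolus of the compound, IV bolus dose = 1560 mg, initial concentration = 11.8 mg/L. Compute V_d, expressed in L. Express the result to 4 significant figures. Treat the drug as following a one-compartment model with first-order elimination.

132.2 L

Vd = Dose / C₀ = 1560 / 11.8 = 132.2 L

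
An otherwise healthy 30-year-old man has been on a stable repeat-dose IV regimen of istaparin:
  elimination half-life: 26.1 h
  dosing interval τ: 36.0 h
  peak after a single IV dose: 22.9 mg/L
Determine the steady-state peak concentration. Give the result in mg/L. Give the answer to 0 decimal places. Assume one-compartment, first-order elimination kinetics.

k = ln2 / t½ = 0.693147 / 26.1 = 0.02656 h⁻¹
e^(−kτ) = e^(−0.02656 × 36.0) = 0.3844
Accumulation ratio R = 1 / (1 − e^(−kτ)) = 1 / (1 − 0.3844) = 1.624
Steady-state peak = C₀ × R = 22.9 × 1.624 = 37.19 mg/L

37 mg/L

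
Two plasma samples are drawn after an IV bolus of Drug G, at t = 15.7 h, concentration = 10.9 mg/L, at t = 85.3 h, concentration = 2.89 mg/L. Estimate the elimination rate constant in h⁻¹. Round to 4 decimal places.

k = ln(C₁/C₂) / (t₂ − t₁) = ln(10.9/2.89) / (85.3 − 15.7)
  = 1.328 / 69.60 = 0.01908 h⁻¹

0.0191 h⁻¹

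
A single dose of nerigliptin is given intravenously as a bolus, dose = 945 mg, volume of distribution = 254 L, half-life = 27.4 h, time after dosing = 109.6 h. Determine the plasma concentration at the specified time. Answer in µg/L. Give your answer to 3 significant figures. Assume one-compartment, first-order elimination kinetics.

C₀ = Dose / Vd = 945.0 / 254 = 3.720 mg/L
k = ln2 / t½ = 0.693147 / 27.4 = 0.02530 h⁻¹
t / t½ = 109.6 / 27.4 = 4 half-lives
C = C₀ × (1/2)^4 = 3.720 × 0.06250 = 0.2325 mg/L
Convert: 0.2325 mg/L × 1000 = 232.5 µg/L

233 µg/L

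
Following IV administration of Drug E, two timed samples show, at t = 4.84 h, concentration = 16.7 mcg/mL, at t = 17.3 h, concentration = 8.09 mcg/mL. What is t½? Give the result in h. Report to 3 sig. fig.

k = ln(C₁/C₂) / (t₂ − t₁) = ln(16.7/8.09) / (17.3 − 4.84)
  = 0.7248 / 12.46 = 0.05817 h⁻¹
t½ = ln2 / k = 0.693147 / 0.05817 = 11.92 h

11.9 h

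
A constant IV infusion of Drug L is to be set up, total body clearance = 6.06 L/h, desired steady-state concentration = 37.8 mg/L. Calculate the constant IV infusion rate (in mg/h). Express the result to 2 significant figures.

230 mg/h

At steady state, infusion rate R₀ = Css × CL = 37.8 × 6.060 = 229.1 mg/h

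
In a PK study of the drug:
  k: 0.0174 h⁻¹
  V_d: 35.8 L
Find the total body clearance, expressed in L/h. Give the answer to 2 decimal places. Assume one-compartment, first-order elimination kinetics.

0.62 L/h

CL = k × Vd = 0.0174 × 35.8 = 0.6229 L/h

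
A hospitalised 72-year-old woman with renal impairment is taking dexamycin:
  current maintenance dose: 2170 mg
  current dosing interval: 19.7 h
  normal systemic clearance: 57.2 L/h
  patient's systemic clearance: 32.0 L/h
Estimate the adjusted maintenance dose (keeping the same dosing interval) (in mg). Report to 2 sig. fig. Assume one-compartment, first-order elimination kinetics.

To keep the same average steady-state level, dosing rate must scale with clearance.
CL ratio = 32.0 / 57.2 = 0.5594
New dose (same interval) = 2170 × 0.5594 = 1214 mg

1200 mg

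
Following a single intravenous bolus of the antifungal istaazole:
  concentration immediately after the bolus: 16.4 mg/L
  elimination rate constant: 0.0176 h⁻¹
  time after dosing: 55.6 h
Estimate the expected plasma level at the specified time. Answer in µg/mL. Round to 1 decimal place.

C = C₀ · e^(−k·t) = 16.40 × e^(−0.01760 × 55.6)
  = 16.40 × 0.3759 = 6.165 mg/L
(6.165 mg/L = 6.165 µg/mL)

6.2 µg/mL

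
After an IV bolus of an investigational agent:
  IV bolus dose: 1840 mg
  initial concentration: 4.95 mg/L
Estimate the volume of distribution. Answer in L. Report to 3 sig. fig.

372 L

Vd = Dose / C₀ = 1840 / 4.95 = 371.7 L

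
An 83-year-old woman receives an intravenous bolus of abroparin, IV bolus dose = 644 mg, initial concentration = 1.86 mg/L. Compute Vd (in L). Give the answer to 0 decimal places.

Vd = Dose / C₀ = 644.0 / 1.86 = 346.2 L

346 L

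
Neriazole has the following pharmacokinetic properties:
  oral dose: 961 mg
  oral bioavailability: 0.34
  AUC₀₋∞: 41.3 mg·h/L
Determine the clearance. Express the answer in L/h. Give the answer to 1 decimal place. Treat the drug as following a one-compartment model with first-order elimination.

7.9 L/h

CL = F·Dose / AUC = 0.34 × 961 / 41.3 = 7.911 L/h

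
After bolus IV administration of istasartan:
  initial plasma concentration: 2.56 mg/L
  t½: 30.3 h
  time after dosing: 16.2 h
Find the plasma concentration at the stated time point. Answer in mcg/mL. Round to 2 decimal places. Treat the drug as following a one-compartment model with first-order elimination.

k = ln2 / t½ = 0.693147 / 30.3 = 0.02288 h⁻¹
C = C₀ · e^(−k·t) = 2.560 × e^(−0.02288 × 16.2)
  = 2.560 × 0.6903 = 1.767 mg/L
(1.767 mg/L = 1.767 mcg/mL)

1.77 mcg/mL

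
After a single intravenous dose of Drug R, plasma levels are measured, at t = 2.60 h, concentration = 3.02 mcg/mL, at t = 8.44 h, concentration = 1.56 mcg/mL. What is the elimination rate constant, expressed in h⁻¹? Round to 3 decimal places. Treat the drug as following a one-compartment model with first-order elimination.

k = ln(C₁/C₂) / (t₂ − t₁) = ln(3.02/1.56) / (8.44 − 2.60)
  = 0.6606 / 5.840 = 0.1131 h⁻¹

0.113 h⁻¹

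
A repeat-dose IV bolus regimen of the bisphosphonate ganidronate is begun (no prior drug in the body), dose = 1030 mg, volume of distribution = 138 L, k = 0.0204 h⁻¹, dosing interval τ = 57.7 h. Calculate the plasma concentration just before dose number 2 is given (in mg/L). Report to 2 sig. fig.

C₀ per dose = Dose / Vd = 1030 / 138 = 7.464 mg/L
Fraction remaining after one interval: r = e^(−kτ) = e^(−0.02040 × 57.7) = 0.3082
Before dose 2, 1 dose has been given (aged 1τ).
C_trough = C₀ × r = 7.464 × 0.3082 = 2.300 mg/L

2.3 mg/L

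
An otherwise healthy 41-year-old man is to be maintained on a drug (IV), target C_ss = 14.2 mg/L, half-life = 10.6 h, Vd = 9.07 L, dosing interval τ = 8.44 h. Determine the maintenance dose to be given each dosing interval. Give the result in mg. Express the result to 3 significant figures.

k = ln2 / t½ = 0.693147 / 10.6 = 0.06539 h⁻¹
CL = k × Vd = 0.06539 × 9.07 = 0.5931 L/h
At steady state, Dose/τ = Css × CL.
Dose = Css × CL × τ = 14.2 × 0.5931 × 8.44 = 71.08 mg

71.1 mg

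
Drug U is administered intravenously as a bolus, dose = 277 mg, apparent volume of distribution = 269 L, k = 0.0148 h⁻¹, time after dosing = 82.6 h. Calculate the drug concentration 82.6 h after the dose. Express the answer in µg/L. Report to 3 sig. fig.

303 µg/L

C₀ = Dose / Vd = 277.0 / 269 = 1.030 mg/L
C = C₀ · e^(−k·t) = 1.030 × e^(−0.01480 × 82.6)
  = 1.030 × 0.2945 = 0.3033 mg/L
Convert: 0.3033 mg/L × 1000 = 303.3 µg/L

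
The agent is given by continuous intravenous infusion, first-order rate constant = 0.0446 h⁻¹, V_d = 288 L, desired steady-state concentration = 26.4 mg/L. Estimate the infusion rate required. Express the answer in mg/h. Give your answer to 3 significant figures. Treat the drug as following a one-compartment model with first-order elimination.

CL = k × Vd = 0.04460 × 288 = 12.84 L/h
At steady state, infusion rate R₀ = Css × CL = 26.4 × 12.84 = 339.0 mg/h

339 mg/h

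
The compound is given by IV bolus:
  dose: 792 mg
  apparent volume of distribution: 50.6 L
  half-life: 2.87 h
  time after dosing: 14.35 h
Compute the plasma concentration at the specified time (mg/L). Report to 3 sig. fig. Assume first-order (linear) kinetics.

C₀ = Dose / Vd = 792.0 / 50.6 = 15.65 mg/L
k = ln2 / t½ = 0.693147 / 2.87 = 0.2415 h⁻¹
t / t½ = 14.35 / 2.87 = 5 half-lives
C = C₀ × (1/2)^5 = 15.65 × 0.03125 = 0.4891 mg/L

0.489 mg/L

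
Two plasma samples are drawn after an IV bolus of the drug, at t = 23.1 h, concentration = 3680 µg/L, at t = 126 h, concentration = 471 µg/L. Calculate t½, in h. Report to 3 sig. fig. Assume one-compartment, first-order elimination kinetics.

34.7 h

k = ln(C₁/C₂) / (t₂ − t₁) = ln(3680/471) / (126 − 23.1)
  = 2.056 / 102.9 = 0.01998 h⁻¹
t½ = ln2 / k = 0.693147 / 0.01998 = 34.69 h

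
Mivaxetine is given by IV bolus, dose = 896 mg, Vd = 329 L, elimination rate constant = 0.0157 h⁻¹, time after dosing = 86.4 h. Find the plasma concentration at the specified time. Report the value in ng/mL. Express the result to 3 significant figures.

C₀ = Dose / Vd = 896.0 / 329 = 2.723 mg/L
C = C₀ · e^(−k·t) = 2.723 × e^(−0.01570 × 86.4)
  = 2.723 × 0.2576 = 0.7014 mg/L
Convert: 0.7014 mg/L × 1000 = 701.4 ng/mL

701 ng/mL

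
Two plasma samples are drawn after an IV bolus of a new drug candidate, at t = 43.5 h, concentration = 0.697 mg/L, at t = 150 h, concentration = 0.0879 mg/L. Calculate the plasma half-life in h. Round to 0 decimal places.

36 h

k = ln(C₁/C₂) / (t₂ − t₁) = ln(0.697/0.0879) / (150 − 43.5)
  = 2.071 / 106.5 = 0.01945 h⁻¹
t½ = ln2 / k = 0.693147 / 0.01945 = 35.64 h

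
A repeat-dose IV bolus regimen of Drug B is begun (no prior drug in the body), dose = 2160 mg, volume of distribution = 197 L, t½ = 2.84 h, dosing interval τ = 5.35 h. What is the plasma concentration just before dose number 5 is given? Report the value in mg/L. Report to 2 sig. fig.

4.1 mg/L

C₀ per dose = Dose / Vd = 2160 / 197 = 10.96 mg/L
k = ln2 / t½ = 0.693147 / 2.84 = 0.2441 h⁻¹
Fraction remaining after one interval: r = e^(−kτ) = e^(−0.2441 × 5.35) = 0.2709
Before dose 5, 4 doses have been given (aged 1τ, 2τ, 3τ, 4τ).
C_trough = C₀ × (r + r² + … + r^4) = C₀ × r(1−r^4)/(1−r)
        = 10.96 × 0.2709 × (1 − 0.005386) / (1 − 0.2709) = 4.050 mg/L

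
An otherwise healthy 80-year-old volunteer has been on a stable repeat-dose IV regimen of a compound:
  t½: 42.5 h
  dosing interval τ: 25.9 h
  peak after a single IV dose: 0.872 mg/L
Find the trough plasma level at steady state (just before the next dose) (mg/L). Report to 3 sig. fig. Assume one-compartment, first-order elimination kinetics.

1.66 mg/L

k = ln2 / t½ = 0.693147 / 42.5 = 0.01631 h⁻¹
e^(−kτ) = e^(−0.01631 × 25.9) = 0.6555
Accumulation ratio R = 1 / (1 − e^(−kτ)) = 1 / (1 − 0.6555) = 2.903
Steady-state trough = C₀ × R × e^(−kτ) = 0.872 × 2.903 × 0.6555 = 1.659 mg/L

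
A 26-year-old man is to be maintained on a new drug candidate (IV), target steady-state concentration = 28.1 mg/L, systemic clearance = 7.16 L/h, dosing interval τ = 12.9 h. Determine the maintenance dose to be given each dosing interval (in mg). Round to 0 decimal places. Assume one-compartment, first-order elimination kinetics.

At steady state, Dose/τ = Css × CL.
Dose = Css × CL × τ = 28.1 × 7.160 × 12.9 = 2595 mg

2595 mg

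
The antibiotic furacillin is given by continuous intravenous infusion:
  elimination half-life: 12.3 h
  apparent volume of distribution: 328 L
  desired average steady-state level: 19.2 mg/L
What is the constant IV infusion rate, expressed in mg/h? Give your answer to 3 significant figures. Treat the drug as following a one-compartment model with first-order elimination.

355 mg/h

k = ln2 / t½ = 0.693147 / 12.3 = 0.05635 h⁻¹
CL = k × Vd = 0.05635 × 328 = 18.48 L/h
At steady state, infusion rate R₀ = Css × CL = 19.2 × 18.48 = 354.8 mg/h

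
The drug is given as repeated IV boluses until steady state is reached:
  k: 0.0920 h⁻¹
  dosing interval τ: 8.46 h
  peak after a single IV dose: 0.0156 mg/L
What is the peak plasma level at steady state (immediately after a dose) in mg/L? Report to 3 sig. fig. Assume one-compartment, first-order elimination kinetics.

0.0288 mg/L

e^(−kτ) = e^(−0.09200 × 8.46) = 0.4592
Accumulation ratio R = 1 / (1 − e^(−kτ)) = 1 / (1 − 0.4592) = 1.849
Steady-state peak = C₀ × R = 0.0156 × 1.849 = 0.02884 mg/L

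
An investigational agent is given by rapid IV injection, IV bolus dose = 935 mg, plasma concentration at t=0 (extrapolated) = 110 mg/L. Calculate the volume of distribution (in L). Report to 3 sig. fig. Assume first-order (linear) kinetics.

8.50 L

Vd = Dose / C₀ = 935.0 / 110 = 8.500 L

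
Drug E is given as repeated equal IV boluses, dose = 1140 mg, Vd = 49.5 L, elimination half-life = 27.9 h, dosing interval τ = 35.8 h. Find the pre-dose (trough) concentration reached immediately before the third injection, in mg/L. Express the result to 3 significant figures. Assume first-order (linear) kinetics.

13.4 mg/L

C₀ per dose = Dose / Vd = 1140 / 49.5 = 23.03 mg/L
k = ln2 / t½ = 0.693147 / 27.9 = 0.02484 h⁻¹
Fraction remaining after one interval: r = e^(−kτ) = e^(−0.02484 × 35.8) = 0.4110
Before dose 3, 2 doses have been given (aged 1τ, 2τ).
C_trough = C₀ × (r + r²) = 23.03 × (0.4110 + 0.1689) = 13.36 mg/L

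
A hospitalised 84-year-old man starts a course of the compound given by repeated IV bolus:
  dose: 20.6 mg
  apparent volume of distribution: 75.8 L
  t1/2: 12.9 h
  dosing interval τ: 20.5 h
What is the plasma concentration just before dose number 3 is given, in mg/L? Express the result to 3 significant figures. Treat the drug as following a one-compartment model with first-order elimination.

0.120 mg/L

C₀ per dose = Dose / Vd = 20.6 / 75.8 = 0.2718 mg/L
k = ln2 / t½ = 0.693147 / 12.9 = 0.05373 h⁻¹
Fraction remaining after one interval: r = e^(−kτ) = e^(−0.05373 × 20.5) = 0.3324
Before dose 3, 2 doses have been given (aged 1τ, 2τ).
C_trough = C₀ × (r + r²) = 0.2718 × (0.3324 + 0.1105) = 0.1204 mg/L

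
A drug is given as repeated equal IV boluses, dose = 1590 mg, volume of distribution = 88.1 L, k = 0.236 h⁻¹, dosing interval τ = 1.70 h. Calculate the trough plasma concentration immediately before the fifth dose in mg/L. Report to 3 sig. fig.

C₀ per dose = Dose / Vd = 1590 / 88.1 = 18.05 mg/L
Fraction remaining after one interval: r = e^(−kτ) = e^(−0.2360 × 1.70) = 0.6695
Before dose 5, 4 doses have been given (aged 1τ, 2τ, 3τ, 4τ).
C_trough = C₀ × (r + r² + … + r^4) = C₀ × r(1−r^4)/(1−r)
        = 18.05 × 0.6695 × (1 − 0.2009) / (1 − 0.6695) = 29.22 mg/L

29.2 mg/L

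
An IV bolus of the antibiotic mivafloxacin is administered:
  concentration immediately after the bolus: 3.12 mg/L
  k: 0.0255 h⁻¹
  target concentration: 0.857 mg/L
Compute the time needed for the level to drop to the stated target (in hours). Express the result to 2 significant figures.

t = ln(C₀ / C) / k = ln(3.120 / 0.857) / 0.02550
  = ln(3.641) / 0.02550 = 1.292 / 0.02550 = 50.67 h

51 h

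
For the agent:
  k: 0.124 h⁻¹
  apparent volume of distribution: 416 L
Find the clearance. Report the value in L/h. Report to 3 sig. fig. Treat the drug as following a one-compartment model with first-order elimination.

CL = k × Vd = 0.124 × 416 = 51.58 L/h

51.6 L/h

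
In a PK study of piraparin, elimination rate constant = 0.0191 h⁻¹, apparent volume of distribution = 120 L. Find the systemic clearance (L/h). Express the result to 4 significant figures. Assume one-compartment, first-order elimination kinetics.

2.292 L/h

CL = k × Vd = 0.0191 × 120 = 2.292 L/h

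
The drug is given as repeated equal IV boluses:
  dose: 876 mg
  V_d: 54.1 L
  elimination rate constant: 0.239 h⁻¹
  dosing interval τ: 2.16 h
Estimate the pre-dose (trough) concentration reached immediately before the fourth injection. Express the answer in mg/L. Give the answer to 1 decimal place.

18.9 mg/L

C₀ per dose = Dose / Vd = 876 / 54.1 = 16.19 mg/L
Fraction remaining after one interval: r = e^(−kτ) = e^(−0.2390 × 2.16) = 0.5968
Before dose 4, 3 doses have been given (aged 1τ, 2τ, 3τ).
C_trough = C₀ × (r + r² + … + r^3) = C₀ × r(1−r^3)/(1−r)
        = 16.19 × 0.5968 × (1 − 0.2126) / (1 − 0.5968) = 18.87 mg/L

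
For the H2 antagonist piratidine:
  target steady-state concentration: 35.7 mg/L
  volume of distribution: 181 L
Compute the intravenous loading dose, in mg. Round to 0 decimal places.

LD = Css × Vd = 35.7 × 181 = 6462 mg

6462 mg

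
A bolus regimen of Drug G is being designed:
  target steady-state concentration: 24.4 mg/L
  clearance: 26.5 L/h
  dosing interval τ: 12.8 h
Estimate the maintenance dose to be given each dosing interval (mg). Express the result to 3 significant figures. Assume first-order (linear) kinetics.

8280 mg

At steady state, Dose/τ = Css × CL.
Dose = Css × CL × τ = 24.4 × 26.50 × 12.8 = 8276 mg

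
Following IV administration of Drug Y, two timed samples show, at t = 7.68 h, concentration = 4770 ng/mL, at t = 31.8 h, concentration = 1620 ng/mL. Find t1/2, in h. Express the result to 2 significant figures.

15 h

k = ln(C₁/C₂) / (t₂ − t₁) = ln(4770/1620) / (31.8 − 7.68)
  = 1.080 / 24.12 = 0.04478 h⁻¹
t½ = ln2 / k = 0.693147 / 0.04478 = 15.48 h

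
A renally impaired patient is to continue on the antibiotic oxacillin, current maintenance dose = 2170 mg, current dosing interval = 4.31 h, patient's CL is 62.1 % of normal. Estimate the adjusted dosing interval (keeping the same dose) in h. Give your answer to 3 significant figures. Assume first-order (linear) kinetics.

To keep the same average steady-state level, dosing rate must scale with clearance.
CL ratio = 62.1 / 100 = 0.6210
New interval (same dose) = 4.31 / 0.6210 = 6.940 h

6.94 h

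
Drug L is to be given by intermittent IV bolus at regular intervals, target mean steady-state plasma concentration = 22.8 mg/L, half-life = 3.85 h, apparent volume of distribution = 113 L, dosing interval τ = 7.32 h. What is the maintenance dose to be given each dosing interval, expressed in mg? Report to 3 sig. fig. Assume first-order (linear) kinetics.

k = ln2 / t½ = 0.693147 / 3.85 = 0.1800 h⁻¹
CL = k × Vd = 0.1800 × 113 = 20.34 L/h
At steady state, Dose/τ = Css × CL.
Dose = Css × CL × τ = 22.8 × 20.34 × 7.32 = 3395 mg

3400 mg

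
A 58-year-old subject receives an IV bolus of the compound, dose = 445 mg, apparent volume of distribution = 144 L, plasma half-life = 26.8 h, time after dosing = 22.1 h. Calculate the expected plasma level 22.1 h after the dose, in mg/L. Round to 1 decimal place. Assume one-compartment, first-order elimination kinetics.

1.7 mg/L

C₀ = Dose / Vd = 445.0 / 144 = 3.090 mg/L
k = ln2 / t½ = 0.693147 / 26.8 = 0.02586 h⁻¹
C = C₀ · e^(−k·t) = 3.090 × e^(−0.02586 × 22.1)
  = 3.090 × 0.5647 = 1.745 mg/L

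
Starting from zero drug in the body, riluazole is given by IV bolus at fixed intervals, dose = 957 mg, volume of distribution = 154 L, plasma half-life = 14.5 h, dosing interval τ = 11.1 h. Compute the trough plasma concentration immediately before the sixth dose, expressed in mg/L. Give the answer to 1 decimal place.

8.3 mg/L

C₀ per dose = Dose / Vd = 957 / 154 = 6.214 mg/L
k = ln2 / t½ = 0.693147 / 14.5 = 0.04780 h⁻¹
Fraction remaining after one interval: r = e^(−kτ) = e^(−0.04780 × 11.1) = 0.5883
Before dose 6, 5 doses have been given (aged 1τ, 2τ, 3τ, 4τ, 5τ).
C_trough = C₀ × (r + r² + … + r^5) = C₀ × r(1−r^5)/(1−r)
        = 6.214 × 0.5883 × (1 − 0.07047) / (1 − 0.5883) = 8.254 mg/L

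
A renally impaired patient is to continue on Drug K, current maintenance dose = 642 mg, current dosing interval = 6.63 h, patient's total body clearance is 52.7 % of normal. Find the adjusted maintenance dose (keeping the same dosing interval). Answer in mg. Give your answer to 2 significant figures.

340 mg

To keep the same average steady-state level, dosing rate must scale with clearance.
CL ratio = 52.7 / 100 = 0.5270
New dose (same interval) = 642 × 0.5270 = 338.3 mg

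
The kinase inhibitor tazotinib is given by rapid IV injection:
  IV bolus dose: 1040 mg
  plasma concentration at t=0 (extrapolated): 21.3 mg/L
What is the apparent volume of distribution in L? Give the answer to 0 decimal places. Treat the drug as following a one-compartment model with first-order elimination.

Vd = Dose / C₀ = 1040 / 21.3 = 48.83 L

49 L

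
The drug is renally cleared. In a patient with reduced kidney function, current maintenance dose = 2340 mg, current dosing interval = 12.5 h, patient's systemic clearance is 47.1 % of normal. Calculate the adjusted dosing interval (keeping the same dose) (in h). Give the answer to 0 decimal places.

27 h

To keep the same average steady-state level, dosing rate must scale with clearance.
CL ratio = 47.1 / 100 = 0.4710
New interval (same dose) = 12.5 / 0.4710 = 26.54 h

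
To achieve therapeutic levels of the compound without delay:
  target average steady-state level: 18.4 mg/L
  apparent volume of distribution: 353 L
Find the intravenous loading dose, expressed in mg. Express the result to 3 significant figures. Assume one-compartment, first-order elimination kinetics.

LD = Css × Vd = 18.4 × 353 = 6495 mg

6500 mg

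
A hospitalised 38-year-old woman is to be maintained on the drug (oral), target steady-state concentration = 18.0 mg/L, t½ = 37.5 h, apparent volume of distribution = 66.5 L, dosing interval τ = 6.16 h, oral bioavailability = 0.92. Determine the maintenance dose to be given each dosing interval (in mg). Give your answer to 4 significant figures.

k = ln2 / t½ = 0.693147 / 37.5 = 0.01848 h⁻¹
CL = k × Vd = 0.01848 × 66.5 = 1.229 L/h
At steady state, F × (Dose/τ) = Css × CL.
Dose = Css × CL × τ / F = 18.0 × 1.229 × 6.16 / 0.92 = 148.1 mg

148.1 mg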